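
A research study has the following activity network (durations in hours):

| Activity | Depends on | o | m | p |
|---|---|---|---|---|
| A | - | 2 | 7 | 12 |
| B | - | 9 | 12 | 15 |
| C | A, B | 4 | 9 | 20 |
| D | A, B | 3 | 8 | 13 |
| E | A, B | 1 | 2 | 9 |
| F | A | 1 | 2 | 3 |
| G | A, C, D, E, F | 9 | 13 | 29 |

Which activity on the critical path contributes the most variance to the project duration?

te_A = (2 + 4·7 + 12)/6 = 42/6 = 7; σ²_A = ((12−2)/6)² = 2.778
te_B = (9 + 4·12 + 15)/6 = 72/6 = 12; σ²_B = ((15−9)/6)² = 1.000
te_C = (4 + 4·9 + 20)/6 = 60/6 = 10; σ²_C = ((20−4)/6)² = 7.111
te_D = (3 + 4·8 + 13)/6 = 48/6 = 8; σ²_D = ((13−3)/6)² = 2.778
te_E = (1 + 4·2 + 9)/6 = 18/6 = 3; σ²_E = ((9−1)/6)² = 1.778
te_F = (1 + 4·2 + 3)/6 = 12/6 = 2; σ²_F = ((3−1)/6)² = 0.111
te_G = (9 + 4·13 + 29)/6 = 90/6 = 15; σ²_G = ((29−9)/6)² = 11.111

Forward pass:
ES_A = 0; EF_A = 7
ES_B = 0; EF_B = 12
ES_C = max(EF_A=7, EF_B=12) = 12; EF_C = 12+10 = 22
ES_D = max(EF_A=7, EF_B=12) = 12; EF_D = 12+8 = 20
ES_E = max(EF_A=7, EF_B=12) = 12; EF_E = 12+3 = 15
ES_F = 7; EF_F = 7+2 = 9
ES_G = max(EF_A=7, EF_C=22, EF_D=20, EF_E=15, EF_F=9) = 22; EF_G = 22+15 = 37
Expected project duration μ = 37 hours. Critical path: B → C → G.

Variances on critical path: σ²_B=1.000, σ²_C=7.111, σ²_G=11.111.
Largest is σ²_G = 11.111.

G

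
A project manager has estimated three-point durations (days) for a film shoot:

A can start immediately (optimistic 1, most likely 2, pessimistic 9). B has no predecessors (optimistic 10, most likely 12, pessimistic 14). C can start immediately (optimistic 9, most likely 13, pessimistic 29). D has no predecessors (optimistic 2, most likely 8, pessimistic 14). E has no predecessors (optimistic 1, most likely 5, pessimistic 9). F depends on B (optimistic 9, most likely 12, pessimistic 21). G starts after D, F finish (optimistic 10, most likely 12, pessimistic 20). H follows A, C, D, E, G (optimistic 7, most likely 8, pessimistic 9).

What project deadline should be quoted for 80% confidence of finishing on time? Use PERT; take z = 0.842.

te_A = (1 + 4·2 + 9)/6 = 18/6 = 3; σ²_A = ((9−1)/6)² = 1.778
te_B = (10 + 4·12 + 14)/6 = 72/6 = 12; σ²_B = ((14−10)/6)² = 0.444
te_C = (9 + 4·13 + 29)/6 = 90/6 = 15; σ²_C = ((29−9)/6)² = 11.111
te_D = (2 + 4·8 + 14)/6 = 48/6 = 8; σ²_D = ((14−2)/6)² = 4.000
te_E = (1 + 4·5 + 9)/6 = 30/6 = 5; σ²_E = ((9−1)/6)² = 1.778
te_F = (9 + 4·12 + 21)/6 = 78/6 = 13; σ²_F = ((21−9)/6)² = 4.000
te_G = (10 + 4·12 + 20)/6 = 78/6 = 13; σ²_G = ((20−10)/6)² = 2.778
te_H = (7 + 4·8 + 9)/6 = 48/6 = 8; σ²_H = ((9−7)/6)² = 0.111

Forward pass:
ES_A = 0; EF_A = 3
ES_B = 0; EF_B = 12
ES_C = 0; EF_C = 15
ES_D = 0; EF_D = 8
ES_E = 0; EF_E = 5
ES_F = 12; EF_F = 12+13 = 25
ES_G = max(EF_D=8, EF_F=25) = 25; EF_G = 25+13 = 38
ES_H = max(EF_A=3, EF_C=15, EF_D=8, EF_E=5, EF_G=38) = 38; EF_H = 38+8 = 46
Expected project duration μ = 46 days. Critical path: B → F → G → H.

Variance along critical path = 0.444 + 4.000 + 2.778 + 0.111 = 7.333; σ = 2.708 days.
D = μ + z·σ = 46 + 0.842·2.708 = 48.3 days

48.3 days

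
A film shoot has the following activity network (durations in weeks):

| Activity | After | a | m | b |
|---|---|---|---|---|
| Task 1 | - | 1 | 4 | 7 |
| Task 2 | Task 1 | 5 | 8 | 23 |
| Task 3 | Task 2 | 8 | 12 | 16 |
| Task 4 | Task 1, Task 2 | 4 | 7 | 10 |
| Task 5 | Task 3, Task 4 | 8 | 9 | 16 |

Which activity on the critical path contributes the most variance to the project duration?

te_Task 1 = (1 + 4·4 + 7)/6 = 24/6 = 4; σ²_Task 1 = ((7−1)/6)² = 1.000
te_Task 2 = (5 + 4·8 + 23)/6 = 60/6 = 10; σ²_Task 2 = ((23−5)/6)² = 9.000
te_Task 3 = (8 + 4·12 + 16)/6 = 72/6 = 12; σ²_Task 3 = ((16−8)/6)² = 1.778
te_Task 4 = (4 + 4·7 + 10)/6 = 42/6 = 7; σ²_Task 4 = ((10−4)/6)² = 1.000
te_Task 5 = (8 + 4·9 + 16)/6 = 60/6 = 10; σ²_Task 5 = ((16−8)/6)² = 1.778

Forward pass:
ES_Task 1 = 0; EF_Task 1 = 4
ES_Task 2 = 4; EF_Task 2 = 4+10 = 14
ES_Task 3 = 14; EF_Task 3 = 14+12 = 26
ES_Task 4 = max(EF_Task 1=4, EF_Task 2=14) = 14; EF_Task 4 = 14+7 = 21
ES_Task 5 = max(EF_Task 3=26, EF_Task 4=21) = 26; EF_Task 5 = 26+10 = 36
Expected project duration μ = 36 weeks. Critical path: Task 1 → Task 2 → Task 3 → Task 5.

Variances on critical path: σ²_Task 1=1.000, σ²_Task 2=9.000, σ²_Task 3=1.778, σ²_Task 5=1.778.
Largest is σ²_Task 2 = 9.000.

Task 2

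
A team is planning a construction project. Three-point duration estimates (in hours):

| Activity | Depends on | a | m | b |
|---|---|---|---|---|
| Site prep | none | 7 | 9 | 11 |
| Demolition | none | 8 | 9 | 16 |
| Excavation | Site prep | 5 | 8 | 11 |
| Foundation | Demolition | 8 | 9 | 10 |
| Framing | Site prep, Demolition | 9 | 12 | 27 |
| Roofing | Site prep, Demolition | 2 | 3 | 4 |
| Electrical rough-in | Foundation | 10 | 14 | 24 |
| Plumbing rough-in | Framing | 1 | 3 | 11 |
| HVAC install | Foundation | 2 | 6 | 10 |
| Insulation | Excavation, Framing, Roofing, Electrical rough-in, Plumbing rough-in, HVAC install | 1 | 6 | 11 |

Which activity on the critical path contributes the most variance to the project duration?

te_Site prep = (7 + 4·9 + 11)/6 = 54/6 = 9; σ²_Site prep = ((11−7)/6)² = 0.444
te_Demolition = (8 + 4·9 + 16)/6 = 60/6 = 10; σ²_Demolition = ((16−8)/6)² = 1.778
te_Excavation = (5 + 4·8 + 11)/6 = 48/6 = 8; σ²_Excavation = ((11−5)/6)² = 1.000
te_Foundation = (8 + 4·9 + 10)/6 = 54/6 = 9; σ²_Foundation = ((10−8)/6)² = 0.111
te_Framing = (9 + 4·12 + 27)/6 = 84/6 = 14; σ²_Framing = ((27−9)/6)² = 9.000
te_Roofing = (2 + 4·3 + 4)/6 = 18/6 = 3; σ²_Roofing = ((4−2)/6)² = 0.111
te_Electrical rough-in = (10 + 4·14 + 24)/6 = 90/6 = 15; σ²_Electrical rough-in = ((24−10)/6)² = 5.444
te_Plumbing rough-in = (1 + 4·3 + 11)/6 = 24/6 = 4; σ²_Plumbing rough-in = ((11−1)/6)² = 2.778
te_HVAC install = (2 + 4·6 + 10)/6 = 36/6 = 6; σ²_HVAC install = ((10−2)/6)² = 1.778
te_Insulation = (1 + 4·6 + 11)/6 = 36/6 = 6; σ²_Insulation = ((11−1)/6)² = 2.778

Forward pass:
ES_Site prep = 0; EF_Site prep = 9
ES_Demolition = 0; EF_Demolition = 10
ES_Excavation = 9; EF_Excavation = 9+8 = 17
ES_Foundation = 10; EF_Foundation = 10+9 = 19
ES_Framing = max(EF_Site prep=9, EF_Demolition=10) = 10; EF_Framing = 10+14 = 24
ES_Roofing = max(EF_Site prep=9, EF_Demolition=10) = 10; EF_Roofing = 10+3 = 13
ES_Electrical rough-in = 19; EF_Electrical rough-in = 19+15 = 34
ES_Plumbing rough-in = 24; EF_Plumbing rough-in = 24+4 = 28
ES_HVAC install = 19; EF_HVAC install = 19+6 = 25
ES_Insulation = max(EF_Excavation=17, EF_Framing=24, EF_Roofing=13, EF_Electrical rough-in=34, EF_Plumbing rough-in=28, EF_HVAC install=25) = 34; EF_Insulation = 34+6 = 40
Expected project duration μ = 40 hours. Critical path: Demolition → Foundation → Electrical rough-in → Insulation.

Variances on critical path: σ²_Demolition=1.778, σ²_Foundation=0.111, σ²_Electrical rough-in=5.444, σ²_Insulation=2.778.
Largest is σ²_Electrical rough-in = 5.444.

Electrical rough-in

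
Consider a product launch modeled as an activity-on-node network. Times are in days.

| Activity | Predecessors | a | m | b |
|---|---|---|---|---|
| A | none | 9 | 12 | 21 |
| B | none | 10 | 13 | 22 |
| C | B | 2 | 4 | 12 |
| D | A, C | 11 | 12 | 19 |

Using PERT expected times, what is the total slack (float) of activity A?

6 days

te_A = (9 + 4·12 + 21)/6 = 78/6 = 13
te_B = (10 + 4·13 + 22)/6 = 84/6 = 14
te_C = (2 + 4·4 + 12)/6 = 30/6 = 5
te_D = (11 + 4·12 + 19)/6 = 78/6 = 13

Forward pass:
ES_A = 0; EF_A = 13
ES_B = 0; EF_B = 14
ES_C = 14; EF_C = 14+5 = 19
ES_D = max(EF_A=13, EF_C=19) = 19; EF_D = 19+13 = 32
Expected project duration μ = 32 days. Critical path: B → C → D.

Backward pass:
LF_D = 32; LS_D = 32−13 = 19
LF_C = LS_D = 19; LS_C = 19−5 = 14
LF_B = LS_C = 14; LS_B = 14−14 = 0
LF_A = LS_D = 19; LS_A = 19−13 = 6
Slack_A = LS_A − ES_A = 6 − 0 = 6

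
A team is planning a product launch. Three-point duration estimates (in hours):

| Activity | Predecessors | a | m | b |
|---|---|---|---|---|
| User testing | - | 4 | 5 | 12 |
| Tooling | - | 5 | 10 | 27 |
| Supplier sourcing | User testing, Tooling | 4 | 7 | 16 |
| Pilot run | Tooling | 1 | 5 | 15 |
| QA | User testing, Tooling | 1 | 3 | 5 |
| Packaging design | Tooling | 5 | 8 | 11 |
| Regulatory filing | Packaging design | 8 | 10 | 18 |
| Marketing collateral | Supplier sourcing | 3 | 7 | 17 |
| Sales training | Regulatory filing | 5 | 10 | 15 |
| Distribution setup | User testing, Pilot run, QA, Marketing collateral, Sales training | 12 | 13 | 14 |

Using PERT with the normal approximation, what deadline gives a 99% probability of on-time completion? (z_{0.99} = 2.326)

64.4 hours

te_User testing = (4 + 4·5 + 12)/6 = 36/6 = 6; σ²_User testing = ((12−4)/6)² = 1.778
te_Tooling = (5 + 4·10 + 27)/6 = 72/6 = 12; σ²_Tooling = ((27−5)/6)² = 13.444
te_Supplier sourcing = (4 + 4·7 + 16)/6 = 48/6 = 8; σ²_Supplier sourcing = ((16−4)/6)² = 4.000
te_Pilot run = (1 + 4·5 + 15)/6 = 36/6 = 6; σ²_Pilot run = ((15−1)/6)² = 5.444
te_QA = (1 + 4·3 + 5)/6 = 18/6 = 3; σ²_QA = ((5−1)/6)² = 0.444
te_Packaging design = (5 + 4·8 + 11)/6 = 48/6 = 8; σ²_Packaging design = ((11−5)/6)² = 1.000
te_Regulatory filing = (8 + 4·10 + 18)/6 = 66/6 = 11; σ²_Regulatory filing = ((18−8)/6)² = 2.778
te_Marketing collateral = (3 + 4·7 + 17)/6 = 48/6 = 8; σ²_Marketing collateral = ((17−3)/6)² = 5.444
te_Sales training = (5 + 4·10 + 15)/6 = 60/6 = 10; σ²_Sales training = ((15−5)/6)² = 2.778
te_Distribution setup = (12 + 4·13 + 14)/6 = 78/6 = 13; σ²_Distribution setup = ((14−12)/6)² = 0.111

Forward pass:
ES_User testing = 0; EF_User testing = 6
ES_Tooling = 0; EF_Tooling = 12
ES_Supplier sourcing = max(EF_User testing=6, EF_Tooling=12) = 12; EF_Supplier sourcing = 12+8 = 20
ES_Pilot run = 12; EF_Pilot run = 12+6 = 18
ES_QA = max(EF_User testing=6, EF_Tooling=12) = 12; EF_QA = 12+3 = 15
ES_Packaging design = 12; EF_Packaging design = 12+8 = 20
ES_Regulatory filing = 20; EF_Regulatory filing = 20+11 = 31
ES_Marketing collateral = 20; EF_Marketing collateral = 20+8 = 28
ES_Sales training = 31; EF_Sales training = 31+10 = 41
ES_Distribution setup = max(EF_User testing=6, EF_Pilot run=18, EF_QA=15, EF_Marketing collateral=28, EF_Sales training=41) = 41; EF_Distribution setup = 41+13 = 54
Expected project duration μ = 54 hours. Critical path: Tooling → Packaging design → Regulatory filing → Sales training → Distribution setup.

Variance along critical path = 13.444 + 1.000 + 2.778 + 2.778 + 0.111 = 20.111; σ = 4.485 hours.
D = μ + z·σ = 54 + 2.326·4.485 = 64.4 hours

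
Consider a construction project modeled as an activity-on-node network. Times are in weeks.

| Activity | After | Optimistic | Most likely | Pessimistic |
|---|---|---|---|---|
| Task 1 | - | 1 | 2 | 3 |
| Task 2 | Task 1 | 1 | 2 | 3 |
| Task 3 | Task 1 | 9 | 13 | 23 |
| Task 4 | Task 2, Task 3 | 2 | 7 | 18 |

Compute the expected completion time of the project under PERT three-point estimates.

24 weeks

te_Task 1 = (1 + 4·2 + 3)/6 = 12/6 = 2
te_Task 2 = (1 + 4·2 + 3)/6 = 12/6 = 2
te_Task 3 = (9 + 4·13 + 23)/6 = 84/6 = 14
te_Task 4 = (2 + 4·7 + 18)/6 = 48/6 = 8

Forward pass:
ES_Task 1 = 0; EF_Task 1 = 2
ES_Task 2 = 2; EF_Task 2 = 2+2 = 4
ES_Task 3 = 2; EF_Task 3 = 2+14 = 16
ES_Task 4 = max(EF_Task 2=4, EF_Task 3=16) = 16; EF_Task 4 = 16+8 = 24
Expected project duration μ = 24 weeks. Critical path: Task 1 → Task 3 → Task 4.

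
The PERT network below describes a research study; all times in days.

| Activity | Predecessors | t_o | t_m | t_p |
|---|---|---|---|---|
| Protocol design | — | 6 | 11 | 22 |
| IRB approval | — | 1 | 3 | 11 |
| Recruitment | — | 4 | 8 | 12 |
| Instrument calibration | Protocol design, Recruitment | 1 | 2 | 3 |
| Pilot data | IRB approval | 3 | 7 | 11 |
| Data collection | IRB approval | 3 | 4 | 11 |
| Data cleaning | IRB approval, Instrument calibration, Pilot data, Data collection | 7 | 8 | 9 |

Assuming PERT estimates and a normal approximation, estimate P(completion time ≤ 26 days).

te_Protocol design = (6 + 4·11 + 22)/6 = 72/6 = 12; σ²_Protocol design = ((22−6)/6)² = 7.111
te_IRB approval = (1 + 4·3 + 11)/6 = 24/6 = 4; σ²_IRB approval = ((11−1)/6)² = 2.778
te_Recruitment = (4 + 4·8 + 12)/6 = 48/6 = 8; σ²_Recruitment = ((12−4)/6)² = 1.778
te_Instrument calibration = (1 + 4·2 + 3)/6 = 12/6 = 2; σ²_Instrument calibration = ((3−1)/6)² = 0.111
te_Pilot data = (3 + 4·7 + 11)/6 = 42/6 = 7; σ²_Pilot data = ((11−3)/6)² = 1.778
te_Data collection = (3 + 4·4 + 11)/6 = 30/6 = 5; σ²_Data collection = ((11−3)/6)² = 1.778
te_Data cleaning = (7 + 4·8 + 9)/6 = 48/6 = 8; σ²_Data cleaning = ((9−7)/6)² = 0.111

Forward pass:
ES_Protocol design = 0; EF_Protocol design = 12
ES_IRB approval = 0; EF_IRB approval = 4
ES_Recruitment = 0; EF_Recruitment = 8
ES_Instrument calibration = max(EF_Protocol design=12, EF_Recruitment=8) = 12; EF_Instrument calibration = 12+2 = 14
ES_Pilot data = 4; EF_Pilot data = 4+7 = 11
ES_Data collection = 4; EF_Data collection = 4+5 = 9
ES_Data cleaning = max(EF_IRB approval=4, EF_Instrument calibration=14, EF_Pilot data=11, EF_Data collection=9) = 14; EF_Data cleaning = 14+8 = 22
Expected project duration μ = 22 days. Critical path: Protocol design → Instrument calibration → Data cleaning.

Variance along critical path = 7.111 + 0.111 + 0.111 = 7.333; σ = √7.333 = 2.708 days.
Z = (26 − 22) / 2.708 = 1.477
P(T ≤ 26) = Φ(1.477) ≈ 0.930

0.930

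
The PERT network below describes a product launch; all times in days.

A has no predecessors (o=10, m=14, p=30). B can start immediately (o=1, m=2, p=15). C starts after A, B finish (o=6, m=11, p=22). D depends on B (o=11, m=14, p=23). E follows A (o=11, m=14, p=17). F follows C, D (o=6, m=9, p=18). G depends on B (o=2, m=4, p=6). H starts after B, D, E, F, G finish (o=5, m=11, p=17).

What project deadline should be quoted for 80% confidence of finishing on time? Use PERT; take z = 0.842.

53.3 days

te_A = (10 + 4·14 + 30)/6 = 96/6 = 16; σ²_A = ((30−10)/6)² = 11.111
te_B = (1 + 4·2 + 15)/6 = 24/6 = 4; σ²_B = ((15−1)/6)² = 5.444
te_C = (6 + 4·11 + 22)/6 = 72/6 = 12; σ²_C = ((22−6)/6)² = 7.111
te_D = (11 + 4·14 + 23)/6 = 90/6 = 15; σ²_D = ((23−11)/6)² = 4.000
te_E = (11 + 4·14 + 17)/6 = 84/6 = 14; σ²_E = ((17−11)/6)² = 1.000
te_F = (6 + 4·9 + 18)/6 = 60/6 = 10; σ²_F = ((18−6)/6)² = 4.000
te_G = (2 + 4·4 + 6)/6 = 24/6 = 4; σ²_G = ((6−2)/6)² = 0.444
te_H = (5 + 4·11 + 17)/6 = 66/6 = 11; σ²_H = ((17−5)/6)² = 4.000

Forward pass:
ES_A = 0; EF_A = 16
ES_B = 0; EF_B = 4
ES_C = max(EF_A=16, EF_B=4) = 16; EF_C = 16+12 = 28
ES_D = 4; EF_D = 4+15 = 19
ES_E = 16; EF_E = 16+14 = 30
ES_F = max(EF_C=28, EF_D=19) = 28; EF_F = 28+10 = 38
ES_G = 4; EF_G = 4+4 = 8
ES_H = max(EF_B=4, EF_D=19, EF_E=30, EF_F=38, EF_G=8) = 38; EF_H = 38+11 = 49
Expected project duration μ = 49 days. Critical path: A → C → F → H.

Variance along critical path = 11.111 + 7.111 + 4.000 + 4.000 = 26.222; σ = 5.121 days.
D = μ + z·σ = 49 + 0.842·5.121 = 53.3 days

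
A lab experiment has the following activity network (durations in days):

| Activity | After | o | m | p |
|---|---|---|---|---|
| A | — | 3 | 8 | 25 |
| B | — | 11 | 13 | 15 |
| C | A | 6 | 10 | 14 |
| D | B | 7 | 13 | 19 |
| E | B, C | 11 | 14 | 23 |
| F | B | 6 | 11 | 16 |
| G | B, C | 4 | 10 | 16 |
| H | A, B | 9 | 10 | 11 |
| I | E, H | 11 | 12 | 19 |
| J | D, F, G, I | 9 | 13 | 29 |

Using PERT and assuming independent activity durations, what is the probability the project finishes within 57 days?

0.145

te_A = (3 + 4·8 + 25)/6 = 60/6 = 10; σ²_A = ((25−3)/6)² = 13.444
te_B = (11 + 4·13 + 15)/6 = 78/6 = 13; σ²_B = ((15−11)/6)² = 0.444
te_C = (6 + 4·10 + 14)/6 = 60/6 = 10; σ²_C = ((14−6)/6)² = 1.778
te_D = (7 + 4·13 + 19)/6 = 78/6 = 13; σ²_D = ((19−7)/6)² = 4.000
te_E = (11 + 4·14 + 23)/6 = 90/6 = 15; σ²_E = ((23−11)/6)² = 4.000
te_F = (6 + 4·11 + 16)/6 = 66/6 = 11; σ²_F = ((16−6)/6)² = 2.778
te_G = (4 + 4·10 + 16)/6 = 60/6 = 10; σ²_G = ((16−4)/6)² = 4.000
te_H = (9 + 4·10 + 11)/6 = 60/6 = 10; σ²_H = ((11−9)/6)² = 0.111
te_I = (11 + 4·12 + 19)/6 = 78/6 = 13; σ²_I = ((19−11)/6)² = 1.778
te_J = (9 + 4·13 + 29)/6 = 90/6 = 15; σ²_J = ((29−9)/6)² = 11.111

Forward pass:
ES_A = 0; EF_A = 10
ES_B = 0; EF_B = 13
ES_C = 10; EF_C = 10+10 = 20
ES_D = 13; EF_D = 13+13 = 26
ES_E = max(EF_B=13, EF_C=20) = 20; EF_E = 20+15 = 35
ES_F = 13; EF_F = 13+11 = 24
ES_G = max(EF_B=13, EF_C=20) = 20; EF_G = 20+10 = 30
ES_H = max(EF_A=10, EF_B=13) = 13; EF_H = 13+10 = 23
ES_I = max(EF_E=35, EF_H=23) = 35; EF_I = 35+13 = 48
ES_J = max(EF_D=26, EF_F=24, EF_G=30, EF_I=48) = 48; EF_J = 48+15 = 63
Expected project duration μ = 63 days. Critical path: A → C → E → I → J.

Variance along critical path = 13.444 + 1.778 + 4.000 + 1.778 + 11.111 = 32.111; σ = √32.111 = 5.667 days.
Z = (57 − 63) / 5.667 = -1.059
P(T ≤ 57) = Φ(-1.059) ≈ 0.145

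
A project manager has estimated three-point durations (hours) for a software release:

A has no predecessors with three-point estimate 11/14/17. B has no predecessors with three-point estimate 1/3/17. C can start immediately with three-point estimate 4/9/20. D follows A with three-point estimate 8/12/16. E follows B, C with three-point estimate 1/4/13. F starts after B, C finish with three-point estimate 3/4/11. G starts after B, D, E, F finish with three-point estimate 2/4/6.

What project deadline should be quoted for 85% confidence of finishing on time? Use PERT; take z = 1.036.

te_A = (11 + 4·14 + 17)/6 = 84/6 = 14; σ²_A = ((17−11)/6)² = 1.000
te_B = (1 + 4·3 + 17)/6 = 30/6 = 5; σ²_B = ((17−1)/6)² = 7.111
te_C = (4 + 4·9 + 20)/6 = 60/6 = 10; σ²_C = ((20−4)/6)² = 7.111
te_D = (8 + 4·12 + 16)/6 = 72/6 = 12; σ²_D = ((16−8)/6)² = 1.778
te_E = (1 + 4·4 + 13)/6 = 30/6 = 5; σ²_E = ((13−1)/6)² = 4.000
te_F = (3 + 4·4 + 11)/6 = 30/6 = 5; σ²_F = ((11−3)/6)² = 1.778
te_G = (2 + 4·4 + 6)/6 = 24/6 = 4; σ²_G = ((6−2)/6)² = 0.444

Forward pass:
ES_A = 0; EF_A = 14
ES_B = 0; EF_B = 5
ES_C = 0; EF_C = 10
ES_D = 14; EF_D = 14+12 = 26
ES_E = max(EF_B=5, EF_C=10) = 10; EF_E = 10+5 = 15
ES_F = max(EF_B=5, EF_C=10) = 10; EF_F = 10+5 = 15
ES_G = max(EF_B=5, EF_D=26, EF_E=15, EF_F=15) = 26; EF_G = 26+4 = 30
Expected project duration μ = 30 hours. Critical path: A → D → G.

Variance along critical path = 1.000 + 1.778 + 0.444 = 3.222; σ = 1.795 hours.
D = μ + z·σ = 30 + 1.036·1.795 = 31.9 hours

31.9 hours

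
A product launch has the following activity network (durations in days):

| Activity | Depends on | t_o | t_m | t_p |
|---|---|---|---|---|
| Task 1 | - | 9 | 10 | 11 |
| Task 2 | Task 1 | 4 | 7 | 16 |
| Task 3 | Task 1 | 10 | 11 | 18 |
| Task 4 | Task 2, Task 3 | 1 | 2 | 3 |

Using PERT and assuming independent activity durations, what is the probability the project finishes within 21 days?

te_Task 1 = (9 + 4·10 + 11)/6 = 60/6 = 10; σ²_Task 1 = ((11−9)/6)² = 0.111
te_Task 2 = (4 + 4·7 + 16)/6 = 48/6 = 8; σ²_Task 2 = ((16−4)/6)² = 4.000
te_Task 3 = (10 + 4·11 + 18)/6 = 72/6 = 12; σ²_Task 3 = ((18−10)/6)² = 1.778
te_Task 4 = (1 + 4·2 + 3)/6 = 12/6 = 2; σ²_Task 4 = ((3−1)/6)² = 0.111

Forward pass:
ES_Task 1 = 0; EF_Task 1 = 10
ES_Task 2 = 10; EF_Task 2 = 10+8 = 18
ES_Task 3 = 10; EF_Task 3 = 10+12 = 22
ES_Task 4 = max(EF_Task 2=18, EF_Task 3=22) = 22; EF_Task 4 = 22+2 = 24
Expected project duration μ = 24 days. Critical path: Task 1 → Task 3 → Task 4.

Variance along critical path = 0.111 + 1.778 + 0.111 = 2.000; σ = √2.000 = 1.414 days.
Z = (21 − 24) / 1.414 = -2.121
P(T ≤ 21) = Φ(-2.121) ≈ 0.017

0.017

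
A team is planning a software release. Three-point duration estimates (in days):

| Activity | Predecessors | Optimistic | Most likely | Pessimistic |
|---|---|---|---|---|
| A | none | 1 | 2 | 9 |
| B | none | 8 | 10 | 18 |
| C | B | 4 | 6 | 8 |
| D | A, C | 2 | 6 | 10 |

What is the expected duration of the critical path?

te_A = (1 + 4·2 + 9)/6 = 18/6 = 3
te_B = (8 + 4·10 + 18)/6 = 66/6 = 11
te_C = (4 + 4·6 + 8)/6 = 36/6 = 6
te_D = (2 + 4·6 + 10)/6 = 36/6 = 6

Forward pass:
ES_A = 0; EF_A = 3
ES_B = 0; EF_B = 11
ES_C = 11; EF_C = 11+6 = 17
ES_D = max(EF_A=3, EF_C=17) = 17; EF_D = 17+6 = 23
Expected project duration μ = 23 days. Critical path: B → C → D.

23 days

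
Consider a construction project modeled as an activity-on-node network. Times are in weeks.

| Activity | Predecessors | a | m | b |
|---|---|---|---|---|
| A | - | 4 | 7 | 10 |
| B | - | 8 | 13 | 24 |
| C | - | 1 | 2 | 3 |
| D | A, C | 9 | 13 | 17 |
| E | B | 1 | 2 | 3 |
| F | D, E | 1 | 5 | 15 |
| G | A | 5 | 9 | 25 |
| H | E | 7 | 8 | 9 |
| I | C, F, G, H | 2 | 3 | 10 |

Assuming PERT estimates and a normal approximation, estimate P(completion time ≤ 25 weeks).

0.057

te_A = (4 + 4·7 + 10)/6 = 42/6 = 7; σ²_A = ((10−4)/6)² = 1.000
te_B = (8 + 4·13 + 24)/6 = 84/6 = 14; σ²_B = ((24−8)/6)² = 7.111
te_C = (1 + 4·2 + 3)/6 = 12/6 = 2; σ²_C = ((3−1)/6)² = 0.111
te_D = (9 + 4·13 + 17)/6 = 78/6 = 13; σ²_D = ((17−9)/6)² = 1.778
te_E = (1 + 4·2 + 3)/6 = 12/6 = 2; σ²_E = ((3−1)/6)² = 0.111
te_F = (1 + 4·5 + 15)/6 = 36/6 = 6; σ²_F = ((15−1)/6)² = 5.444
te_G = (5 + 4·9 + 25)/6 = 66/6 = 11; σ²_G = ((25−5)/6)² = 11.111
te_H = (7 + 4·8 + 9)/6 = 48/6 = 8; σ²_H = ((9−7)/6)² = 0.111
te_I = (2 + 4·3 + 10)/6 = 24/6 = 4; σ²_I = ((10−2)/6)² = 1.778

Forward pass:
ES_A = 0; EF_A = 7
ES_B = 0; EF_B = 14
ES_C = 0; EF_C = 2
ES_D = max(EF_A=7, EF_C=2) = 7; EF_D = 7+13 = 20
ES_E = 14; EF_E = 14+2 = 16
ES_F = max(EF_D=20, EF_E=16) = 20; EF_F = 20+6 = 26
ES_G = 7; EF_G = 7+11 = 18
ES_H = 16; EF_H = 16+8 = 24
ES_I = max(EF_C=2, EF_F=26, EF_G=18, EF_H=24) = 26; EF_I = 26+4 = 30
Expected project duration μ = 30 weeks. Critical path: A → D → F → I.

Variance along critical path = 1.000 + 1.778 + 5.444 + 1.778 = 10.000; σ = √10.000 = 3.162 weeks.
Z = (25 − 30) / 3.162 = -1.581
P(T ≤ 25) = Φ(-1.581) ≈ 0.057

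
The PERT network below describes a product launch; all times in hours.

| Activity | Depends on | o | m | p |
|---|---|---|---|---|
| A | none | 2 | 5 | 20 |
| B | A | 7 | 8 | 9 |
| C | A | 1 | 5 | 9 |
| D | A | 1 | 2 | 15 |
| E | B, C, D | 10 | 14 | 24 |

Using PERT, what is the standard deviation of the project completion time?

te_A = (2 + 4·5 + 20)/6 = 42/6 = 7; σ²_A = ((20−2)/6)² = 9.000
te_B = (7 + 4·8 + 9)/6 = 48/6 = 8; σ²_B = ((9−7)/6)² = 0.111
te_C = (1 + 4·5 + 9)/6 = 30/6 = 5; σ²_C = ((9−1)/6)² = 1.778
te_D = (1 + 4·2 + 15)/6 = 24/6 = 4; σ²_D = ((15−1)/6)² = 5.444
te_E = (10 + 4·14 + 24)/6 = 90/6 = 15; σ²_E = ((24−10)/6)² = 5.444

Forward pass:
ES_A = 0; EF_A = 7
ES_B = 7; EF_B = 7+8 = 15
ES_C = 7; EF_C = 7+5 = 12
ES_D = 7; EF_D = 7+4 = 11
ES_E = max(EF_B=15, EF_C=12, EF_D=11) = 15; EF_E = 15+15 = 30
Expected project duration μ = 30 hours. Critical path: A → B → E.

Variance along critical path = 9.000 + 0.111 + 5.444 = 14.556
σ = √14.556 = 3.815 hours

3.82 hours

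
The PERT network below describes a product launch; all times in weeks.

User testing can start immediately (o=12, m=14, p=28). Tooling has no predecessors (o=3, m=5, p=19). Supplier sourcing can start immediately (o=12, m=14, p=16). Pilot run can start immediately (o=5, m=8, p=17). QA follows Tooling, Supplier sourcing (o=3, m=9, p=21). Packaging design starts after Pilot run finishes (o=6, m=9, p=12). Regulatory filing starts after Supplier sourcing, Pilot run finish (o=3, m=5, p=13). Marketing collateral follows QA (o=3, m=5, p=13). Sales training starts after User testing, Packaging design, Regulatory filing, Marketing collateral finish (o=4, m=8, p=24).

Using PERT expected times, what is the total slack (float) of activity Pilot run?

te_User testing = (12 + 4·14 + 28)/6 = 96/6 = 16
te_Tooling = (3 + 4·5 + 19)/6 = 42/6 = 7
te_Supplier sourcing = (12 + 4·14 + 16)/6 = 84/6 = 14
te_Pilot run = (5 + 4·8 + 17)/6 = 54/6 = 9
te_QA = (3 + 4·9 + 21)/6 = 60/6 = 10
te_Packaging design = (6 + 4·9 + 12)/6 = 54/6 = 9
te_Regulatory filing = (3 + 4·5 + 13)/6 = 36/6 = 6
te_Marketing collateral = (3 + 4·5 + 13)/6 = 36/6 = 6
te_Sales training = (4 + 4·8 + 24)/6 = 60/6 = 10

Forward pass:
ES_User testing = 0; EF_User testing = 16
ES_Tooling = 0; EF_Tooling = 7
ES_Supplier sourcing = 0; EF_Supplier sourcing = 14
ES_Pilot run = 0; EF_Pilot run = 9
ES_QA = max(EF_Tooling=7, EF_Supplier sourcing=14) = 14; EF_QA = 14+10 = 24
ES_Packaging design = 9; EF_Packaging design = 9+9 = 18
ES_Regulatory filing = max(EF_Supplier sourcing=14, EF_Pilot run=9) = 14; EF_Regulatory filing = 14+6 = 20
ES_Marketing collateral = 24; EF_Marketing collateral = 24+6 = 30
ES_Sales training = max(EF_User testing=16, EF_Packaging design=18, EF_Regulatory filing=20, EF_Marketing collateral=30) = 30; EF_Sales training = 30+10 = 40
Expected project duration μ = 40 weeks. Critical path: Supplier sourcing → QA → Marketing collateral → Sales training.

Backward pass:
LF_Sales training = 40; LS_Sales training = 40−10 = 30
LF_Marketing collateral = LS_Sales training = 30; LS_Marketing collateral = 30−6 = 24
LF_Regulatory filing = LS_Sales training = 30; LS_Regulatory filing = 30−6 = 24
LF_Packaging design = LS_Sales training = 30; LS_Packaging design = 30−9 = 21
LF_QA = LS_Marketing collateral = 24; LS_QA = 24−10 = 14
LF_Pilot run = min(LS_Packaging design=21, LS_Regulatory filing=24) = 21; LS_Pilot run = 21−9 = 12
LF_Supplier sourcing = min(LS_QA=14, LS_Regulatory filing=24) = 14; LS_Supplier sourcing = 14−14 = 0
LF_Tooling = LS_QA = 14; LS_Tooling = 14−7 = 7
LF_User testing = LS_Sales training = 30; LS_User testing = 30−16 = 14
Slack_Pilot run = LS_Pilot run − ES_Pilot run = 12 − 0 = 12

12 weeks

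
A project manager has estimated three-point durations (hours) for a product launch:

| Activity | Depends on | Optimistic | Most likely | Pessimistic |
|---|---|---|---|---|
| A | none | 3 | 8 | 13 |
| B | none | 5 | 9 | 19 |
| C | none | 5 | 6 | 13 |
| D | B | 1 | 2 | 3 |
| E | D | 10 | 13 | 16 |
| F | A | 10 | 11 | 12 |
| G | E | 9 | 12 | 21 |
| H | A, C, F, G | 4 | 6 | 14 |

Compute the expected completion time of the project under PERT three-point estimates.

45 hours

te_A = (3 + 4·8 + 13)/6 = 48/6 = 8
te_B = (5 + 4·9 + 19)/6 = 60/6 = 10
te_C = (5 + 4·6 + 13)/6 = 42/6 = 7
te_D = (1 + 4·2 + 3)/6 = 12/6 = 2
te_E = (10 + 4·13 + 16)/6 = 78/6 = 13
te_F = (10 + 4·11 + 12)/6 = 66/6 = 11
te_G = (9 + 4·12 + 21)/6 = 78/6 = 13
te_H = (4 + 4·6 + 14)/6 = 42/6 = 7

Forward pass:
ES_A = 0; EF_A = 8
ES_B = 0; EF_B = 10
ES_C = 0; EF_C = 7
ES_D = 10; EF_D = 10+2 = 12
ES_E = 12; EF_E = 12+13 = 25
ES_F = 8; EF_F = 8+11 = 19
ES_G = 25; EF_G = 25+13 = 38
ES_H = max(EF_A=8, EF_C=7, EF_F=19, EF_G=38) = 38; EF_H = 38+7 = 45
Expected project duration μ = 45 hours. Critical path: B → D → E → G → H.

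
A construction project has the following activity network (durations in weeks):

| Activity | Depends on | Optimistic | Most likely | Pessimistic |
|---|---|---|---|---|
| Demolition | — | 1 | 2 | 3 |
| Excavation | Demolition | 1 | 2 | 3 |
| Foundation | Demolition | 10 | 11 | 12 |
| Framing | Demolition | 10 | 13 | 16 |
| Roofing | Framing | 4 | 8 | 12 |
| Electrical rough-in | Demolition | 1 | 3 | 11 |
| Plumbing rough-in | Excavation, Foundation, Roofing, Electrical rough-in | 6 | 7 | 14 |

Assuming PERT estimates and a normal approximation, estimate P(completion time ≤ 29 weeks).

0.177

te_Demolition = (1 + 4·2 + 3)/6 = 12/6 = 2; σ²_Demolition = ((3−1)/6)² = 0.111
te_Excavation = (1 + 4·2 + 3)/6 = 12/6 = 2; σ²_Excavation = ((3−1)/6)² = 0.111
te_Foundation = (10 + 4·11 + 12)/6 = 66/6 = 11; σ²_Foundation = ((12−10)/6)² = 0.111
te_Framing = (10 + 4·13 + 16)/6 = 78/6 = 13; σ²_Framing = ((16−10)/6)² = 1.000
te_Roofing = (4 + 4·8 + 12)/6 = 48/6 = 8; σ²_Roofing = ((12−4)/6)² = 1.778
te_Electrical rough-in = (1 + 4·3 + 11)/6 = 24/6 = 4; σ²_Electrical rough-in = ((11−1)/6)² = 2.778
te_Plumbing rough-in = (6 + 4·7 + 14)/6 = 48/6 = 8; σ²_Plumbing rough-in = ((14−6)/6)² = 1.778

Forward pass:
ES_Demolition = 0; EF_Demolition = 2
ES_Excavation = 2; EF_Excavation = 2+2 = 4
ES_Foundation = 2; EF_Foundation = 2+11 = 13
ES_Framing = 2; EF_Framing = 2+13 = 15
ES_Roofing = 15; EF_Roofing = 15+8 = 23
ES_Electrical rough-in = 2; EF_Electrical rough-in = 2+4 = 6
ES_Plumbing rough-in = max(EF_Excavation=4, EF_Foundation=13, EF_Roofing=23, EF_Electrical rough-in=6) = 23; EF_Plumbing rough-in = 23+8 = 31
Expected project duration μ = 31 weeks. Critical path: Demolition → Framing → Roofing → Plumbing rough-in.

Variance along critical path = 0.111 + 1.000 + 1.778 + 1.778 = 4.667; σ = √4.667 = 2.160 weeks.
Z = (29 − 31) / 2.160 = -0.926
P(T ≤ 29) = Φ(-0.926) ≈ 0.177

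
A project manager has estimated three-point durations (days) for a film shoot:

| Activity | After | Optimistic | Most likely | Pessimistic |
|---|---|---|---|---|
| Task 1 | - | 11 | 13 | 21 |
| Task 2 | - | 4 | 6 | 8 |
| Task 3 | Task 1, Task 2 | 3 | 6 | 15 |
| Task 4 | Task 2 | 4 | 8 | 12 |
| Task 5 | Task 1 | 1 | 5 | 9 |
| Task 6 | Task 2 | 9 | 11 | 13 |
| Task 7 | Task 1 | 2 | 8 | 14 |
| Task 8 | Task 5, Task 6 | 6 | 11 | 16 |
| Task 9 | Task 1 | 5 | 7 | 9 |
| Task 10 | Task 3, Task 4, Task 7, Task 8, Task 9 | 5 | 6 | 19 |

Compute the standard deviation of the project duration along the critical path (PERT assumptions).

3.57 days

te_Task 1 = (11 + 4·13 + 21)/6 = 84/6 = 14; σ²_Task 1 = ((21−11)/6)² = 2.778
te_Task 2 = (4 + 4·6 + 8)/6 = 36/6 = 6; σ²_Task 2 = ((8−4)/6)² = 0.444
te_Task 3 = (3 + 4·6 + 15)/6 = 42/6 = 7; σ²_Task 3 = ((15−3)/6)² = 4.000
te_Task 4 = (4 + 4·8 + 12)/6 = 48/6 = 8; σ²_Task 4 = ((12−4)/6)² = 1.778
te_Task 5 = (1 + 4·5 + 9)/6 = 30/6 = 5; σ²_Task 5 = ((9−1)/6)² = 1.778
te_Task 6 = (9 + 4·11 + 13)/6 = 66/6 = 11; σ²_Task 6 = ((13−9)/6)² = 0.444
te_Task 7 = (2 + 4·8 + 14)/6 = 48/6 = 8; σ²_Task 7 = ((14−2)/6)² = 4.000
te_Task 8 = (6 + 4·11 + 16)/6 = 66/6 = 11; σ²_Task 8 = ((16−6)/6)² = 2.778
te_Task 9 = (5 + 4·7 + 9)/6 = 42/6 = 7; σ²_Task 9 = ((9−5)/6)² = 0.444
te_Task 10 = (5 + 4·6 + 19)/6 = 48/6 = 8; σ²_Task 10 = ((19−5)/6)² = 5.444

Forward pass:
ES_Task 1 = 0; EF_Task 1 = 14
ES_Task 2 = 0; EF_Task 2 = 6
ES_Task 3 = max(EF_Task 1=14, EF_Task 2=6) = 14; EF_Task 3 = 14+7 = 21
ES_Task 4 = 6; EF_Task 4 = 6+8 = 14
ES_Task 5 = 14; EF_Task 5 = 14+5 = 19
ES_Task 6 = 6; EF_Task 6 = 6+11 = 17
ES_Task 7 = 14; EF_Task 7 = 14+8 = 22
ES_Task 8 = max(EF_Task 5=19, EF_Task 6=17) = 19; EF_Task 8 = 19+11 = 30
ES_Task 9 = 14; EF_Task 9 = 14+7 = 21
ES_Task 10 = max(EF_Task 3=21, EF_Task 4=14, EF_Task 7=22, EF_Task 8=30, EF_Task 9=21) = 30; EF_Task 10 = 30+8 = 38
Expected project duration μ = 38 days. Critical path: Task 1 → Task 5 → Task 8 → Task 10.

Variance along critical path = 2.778 + 1.778 + 2.778 + 5.444 = 12.778
σ = √12.778 = 3.575 days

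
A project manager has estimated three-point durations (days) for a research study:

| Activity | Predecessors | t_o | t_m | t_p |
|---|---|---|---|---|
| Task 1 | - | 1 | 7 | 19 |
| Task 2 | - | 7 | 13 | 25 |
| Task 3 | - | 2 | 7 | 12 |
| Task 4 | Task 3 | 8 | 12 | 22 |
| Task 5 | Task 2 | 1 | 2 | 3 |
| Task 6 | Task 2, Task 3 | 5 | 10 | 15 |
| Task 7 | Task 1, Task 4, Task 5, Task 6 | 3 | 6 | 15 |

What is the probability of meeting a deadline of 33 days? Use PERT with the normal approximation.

0.693

te_Task 1 = (1 + 4·7 + 19)/6 = 48/6 = 8; σ²_Task 1 = ((19−1)/6)² = 9.000
te_Task 2 = (7 + 4·13 + 25)/6 = 84/6 = 14; σ²_Task 2 = ((25−7)/6)² = 9.000
te_Task 3 = (2 + 4·7 + 12)/6 = 42/6 = 7; σ²_Task 3 = ((12−2)/6)² = 2.778
te_Task 4 = (8 + 4·12 + 22)/6 = 78/6 = 13; σ²_Task 4 = ((22−8)/6)² = 5.444
te_Task 5 = (1 + 4·2 + 3)/6 = 12/6 = 2; σ²_Task 5 = ((3−1)/6)² = 0.111
te_Task 6 = (5 + 4·10 + 15)/6 = 60/6 = 10; σ²_Task 6 = ((15−5)/6)² = 2.778
te_Task 7 = (3 + 4·6 + 15)/6 = 42/6 = 7; σ²_Task 7 = ((15−3)/6)² = 4.000

Forward pass:
ES_Task 1 = 0; EF_Task 1 = 8
ES_Task 2 = 0; EF_Task 2 = 14
ES_Task 3 = 0; EF_Task 3 = 7
ES_Task 4 = 7; EF_Task 4 = 7+13 = 20
ES_Task 5 = 14; EF_Task 5 = 14+2 = 16
ES_Task 6 = max(EF_Task 2=14, EF_Task 3=7) = 14; EF_Task 6 = 14+10 = 24
ES_Task 7 = max(EF_Task 1=8, EF_Task 4=20, EF_Task 5=16, EF_Task 6=24) = 24; EF_Task 7 = 24+7 = 31
Expected project duration μ = 31 days. Critical path: Task 2 → Task 6 → Task 7.

Variance along critical path = 9.000 + 2.778 + 4.000 = 15.778; σ = √15.778 = 3.972 days.
Z = (33 − 31) / 3.972 = 0.504
P(T ≤ 33) = Φ(0.504) ≈ 0.693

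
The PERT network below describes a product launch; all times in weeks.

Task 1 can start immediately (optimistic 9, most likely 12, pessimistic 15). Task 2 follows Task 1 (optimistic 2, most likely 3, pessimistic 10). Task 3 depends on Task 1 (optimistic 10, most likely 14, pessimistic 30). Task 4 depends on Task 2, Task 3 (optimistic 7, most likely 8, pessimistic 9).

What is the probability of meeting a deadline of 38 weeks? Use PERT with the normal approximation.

te_Task 1 = (9 + 4·12 + 15)/6 = 72/6 = 12; σ²_Task 1 = ((15−9)/6)² = 1.000
te_Task 2 = (2 + 4·3 + 10)/6 = 24/6 = 4; σ²_Task 2 = ((10−2)/6)² = 1.778
te_Task 3 = (10 + 4·14 + 30)/6 = 96/6 = 16; σ²_Task 3 = ((30−10)/6)² = 11.111
te_Task 4 = (7 + 4·8 + 9)/6 = 48/6 = 8; σ²_Task 4 = ((9−7)/6)² = 0.111

Forward pass:
ES_Task 1 = 0; EF_Task 1 = 12
ES_Task 2 = 12; EF_Task 2 = 12+4 = 16
ES_Task 3 = 12; EF_Task 3 = 12+16 = 28
ES_Task 4 = max(EF_Task 2=16, EF_Task 3=28) = 28; EF_Task 4 = 28+8 = 36
Expected project duration μ = 36 weeks. Critical path: Task 1 → Task 3 → Task 4.

Variance along critical path = 1.000 + 11.111 + 0.111 = 12.222; σ = √12.222 = 3.496 weeks.
Z = (38 − 36) / 3.496 = 0.572
P(T ≤ 38) = Φ(0.572) ≈ 0.716

0.716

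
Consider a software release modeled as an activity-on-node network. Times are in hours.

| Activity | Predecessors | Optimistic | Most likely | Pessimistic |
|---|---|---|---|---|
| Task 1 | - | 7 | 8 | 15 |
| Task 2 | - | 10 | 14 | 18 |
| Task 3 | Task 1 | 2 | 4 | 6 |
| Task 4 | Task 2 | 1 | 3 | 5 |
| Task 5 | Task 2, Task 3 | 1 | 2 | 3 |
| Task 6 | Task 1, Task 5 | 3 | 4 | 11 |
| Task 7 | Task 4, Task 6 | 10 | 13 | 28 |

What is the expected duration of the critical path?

36 hours

te_Task 1 = (7 + 4·8 + 15)/6 = 54/6 = 9
te_Task 2 = (10 + 4·14 + 18)/6 = 84/6 = 14
te_Task 3 = (2 + 4·4 + 6)/6 = 24/6 = 4
te_Task 4 = (1 + 4·3 + 5)/6 = 18/6 = 3
te_Task 5 = (1 + 4·2 + 3)/6 = 12/6 = 2
te_Task 6 = (3 + 4·4 + 11)/6 = 30/6 = 5
te_Task 7 = (10 + 4·13 + 28)/6 = 90/6 = 15

Forward pass:
ES_Task 1 = 0; EF_Task 1 = 9
ES_Task 2 = 0; EF_Task 2 = 14
ES_Task 3 = 9; EF_Task 3 = 9+4 = 13
ES_Task 4 = 14; EF_Task 4 = 14+3 = 17
ES_Task 5 = max(EF_Task 2=14, EF_Task 3=13) = 14; EF_Task 5 = 14+2 = 16
ES_Task 6 = max(EF_Task 1=9, EF_Task 5=16) = 16; EF_Task 6 = 16+5 = 21
ES_Task 7 = max(EF_Task 4=17, EF_Task 6=21) = 21; EF_Task 7 = 21+15 = 36
Expected project duration μ = 36 hours. Critical path: Task 2 → Task 5 → Task 6 → Task 7.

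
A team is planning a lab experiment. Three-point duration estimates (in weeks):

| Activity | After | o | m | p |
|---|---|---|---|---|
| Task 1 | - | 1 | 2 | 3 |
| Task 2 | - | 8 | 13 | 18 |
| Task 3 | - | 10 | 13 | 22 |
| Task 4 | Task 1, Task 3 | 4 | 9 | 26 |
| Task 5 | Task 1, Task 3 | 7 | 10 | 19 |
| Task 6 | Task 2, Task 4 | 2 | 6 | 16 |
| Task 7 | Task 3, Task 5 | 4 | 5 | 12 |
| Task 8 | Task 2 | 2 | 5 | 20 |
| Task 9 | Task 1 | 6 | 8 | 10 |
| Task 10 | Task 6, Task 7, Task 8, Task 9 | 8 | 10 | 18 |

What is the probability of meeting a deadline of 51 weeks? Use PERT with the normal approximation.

0.943

te_Task 1 = (1 + 4·2 + 3)/6 = 12/6 = 2; σ²_Task 1 = ((3−1)/6)² = 0.111
te_Task 2 = (8 + 4·13 + 18)/6 = 78/6 = 13; σ²_Task 2 = ((18−8)/6)² = 2.778
te_Task 3 = (10 + 4·13 + 22)/6 = 84/6 = 14; σ²_Task 3 = ((22−10)/6)² = 4.000
te_Task 4 = (4 + 4·9 + 26)/6 = 66/6 = 11; σ²_Task 4 = ((26−4)/6)² = 13.444
te_Task 5 = (7 + 4·10 + 19)/6 = 66/6 = 11; σ²_Task 5 = ((19−7)/6)² = 4.000
te_Task 6 = (2 + 4·6 + 16)/6 = 42/6 = 7; σ²_Task 6 = ((16−2)/6)² = 5.444
te_Task 7 = (4 + 4·5 + 12)/6 = 36/6 = 6; σ²_Task 7 = ((12−4)/6)² = 1.778
te_Task 8 = (2 + 4·5 + 20)/6 = 42/6 = 7; σ²_Task 8 = ((20−2)/6)² = 9.000
te_Task 9 = (6 + 4·8 + 10)/6 = 48/6 = 8; σ²_Task 9 = ((10−6)/6)² = 0.444
te_Task 10 = (8 + 4·10 + 18)/6 = 66/6 = 11; σ²_Task 10 = ((18−8)/6)² = 2.778

Forward pass:
ES_Task 1 = 0; EF_Task 1 = 2
ES_Task 2 = 0; EF_Task 2 = 13
ES_Task 3 = 0; EF_Task 3 = 14
ES_Task 4 = max(EF_Task 1=2, EF_Task 3=14) = 14; EF_Task 4 = 14+11 = 25
ES_Task 5 = max(EF_Task 1=2, EF_Task 3=14) = 14; EF_Task 5 = 14+11 = 25
ES_Task 6 = max(EF_Task 2=13, EF_Task 4=25) = 25; EF_Task 6 = 25+7 = 32
ES_Task 7 = max(EF_Task 3=14, EF_Task 5=25) = 25; EF_Task 7 = 25+6 = 31
ES_Task 8 = 13; EF_Task 8 = 13+7 = 20
ES_Task 9 = 2; EF_Task 9 = 2+8 = 10
ES_Task 10 = max(EF_Task 6=32, EF_Task 7=31, EF_Task 8=20, EF_Task 9=10) = 32; EF_Task 10 = 32+11 = 43
Expected project duration μ = 43 weeks. Critical path: Task 3 → Task 4 → Task 6 → Task 10.

Variance along critical path = 4.000 + 13.444 + 5.444 + 2.778 = 25.667; σ = √25.667 = 5.066 weeks.
Z = (51 − 43) / 5.066 = 1.579
P(T ≤ 51) = Φ(1.579) ≈ 0.943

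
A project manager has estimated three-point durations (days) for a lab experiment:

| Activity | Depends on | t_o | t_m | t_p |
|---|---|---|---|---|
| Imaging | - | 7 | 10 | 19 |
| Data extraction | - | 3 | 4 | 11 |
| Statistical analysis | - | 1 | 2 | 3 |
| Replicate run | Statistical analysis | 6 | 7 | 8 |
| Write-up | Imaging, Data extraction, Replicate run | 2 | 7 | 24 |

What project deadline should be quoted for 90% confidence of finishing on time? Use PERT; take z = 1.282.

25.4 days

te_Imaging = (7 + 4·10 + 19)/6 = 66/6 = 11; σ²_Imaging = ((19−7)/6)² = 4.000
te_Data extraction = (3 + 4·4 + 11)/6 = 30/6 = 5; σ²_Data extraction = ((11−3)/6)² = 1.778
te_Statistical analysis = (1 + 4·2 + 3)/6 = 12/6 = 2; σ²_Statistical analysis = ((3−1)/6)² = 0.111
te_Replicate run = (6 + 4·7 + 8)/6 = 42/6 = 7; σ²_Replicate run = ((8−6)/6)² = 0.111
te_Write-up = (2 + 4·7 + 24)/6 = 54/6 = 9; σ²_Write-up = ((24−2)/6)² = 13.444

Forward pass:
ES_Imaging = 0; EF_Imaging = 11
ES_Data extraction = 0; EF_Data extraction = 5
ES_Statistical analysis = 0; EF_Statistical analysis = 2
ES_Replicate run = 2; EF_Replicate run = 2+7 = 9
ES_Write-up = max(EF_Imaging=11, EF_Data extraction=5, EF_Replicate run=9) = 11; EF_Write-up = 11+9 = 20
Expected project duration μ = 20 days. Critical path: Imaging → Write-up.

Variance along critical path = 4.000 + 13.444 = 17.444; σ = 4.177 days.
D = μ + z·σ = 20 + 1.282·4.177 = 25.4 days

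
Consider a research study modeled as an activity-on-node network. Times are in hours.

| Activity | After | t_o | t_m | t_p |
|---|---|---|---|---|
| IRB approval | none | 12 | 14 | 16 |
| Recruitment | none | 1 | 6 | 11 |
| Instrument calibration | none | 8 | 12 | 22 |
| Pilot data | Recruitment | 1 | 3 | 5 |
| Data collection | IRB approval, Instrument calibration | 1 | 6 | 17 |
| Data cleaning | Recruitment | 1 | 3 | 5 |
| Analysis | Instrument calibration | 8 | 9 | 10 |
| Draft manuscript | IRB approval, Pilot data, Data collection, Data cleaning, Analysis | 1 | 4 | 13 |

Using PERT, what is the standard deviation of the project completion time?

te_IRB approval = (12 + 4·14 + 16)/6 = 84/6 = 14; σ²_IRB approval = ((16−12)/6)² = 0.444
te_Recruitment = (1 + 4·6 + 11)/6 = 36/6 = 6; σ²_Recruitment = ((11−1)/6)² = 2.778
te_Instrument calibration = (8 + 4·12 + 22)/6 = 78/6 = 13; σ²_Instrument calibration = ((22−8)/6)² = 5.444
te_Pilot data = (1 + 4·3 + 5)/6 = 18/6 = 3; σ²_Pilot data = ((5−1)/6)² = 0.444
te_Data collection = (1 + 4·6 + 17)/6 = 42/6 = 7; σ²_Data collection = ((17−1)/6)² = 7.111
te_Data cleaning = (1 + 4·3 + 5)/6 = 18/6 = 3; σ²_Data cleaning = ((5−1)/6)² = 0.444
te_Analysis = (8 + 4·9 + 10)/6 = 54/6 = 9; σ²_Analysis = ((10−8)/6)² = 0.111
te_Draft manuscript = (1 + 4·4 + 13)/6 = 30/6 = 5; σ²_Draft manuscript = ((13−1)/6)² = 4.000

Forward pass:
ES_IRB approval = 0; EF_IRB approval = 14
ES_Recruitment = 0; EF_Recruitment = 6
ES_Instrument calibration = 0; EF_Instrument calibration = 13
ES_Pilot data = 6; EF_Pilot data = 6+3 = 9
ES_Data collection = max(EF_IRB approval=14, EF_Instrument calibration=13) = 14; EF_Data collection = 14+7 = 21
ES_Data cleaning = 6; EF_Data cleaning = 6+3 = 9
ES_Analysis = 13; EF_Analysis = 13+9 = 22
ES_Draft manuscript = max(EF_IRB approval=14, EF_Pilot data=9, EF_Data collection=21, EF_Data cleaning=9, EF_Analysis=22) = 22; EF_Draft manuscript = 22+5 = 27
Expected project duration μ = 27 hours. Critical path: Instrument calibration → Analysis → Draft manuscript.

Variance along critical path = 5.444 + 0.111 + 4.000 = 9.556
σ = √9.556 = 3.091 hours

3.09 hours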